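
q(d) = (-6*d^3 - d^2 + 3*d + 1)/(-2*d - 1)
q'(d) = (-18*d^2 - 2*d + 3)/(-2*d - 1) + 2*(-6*d^3 - d^2 + 3*d + 1)/(-2*d - 1)^2 = 6*d - 1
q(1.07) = 1.36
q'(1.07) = 5.42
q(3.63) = 34.90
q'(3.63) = 20.78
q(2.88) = 21.00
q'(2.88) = 16.28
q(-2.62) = 22.21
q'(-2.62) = -16.72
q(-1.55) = 7.76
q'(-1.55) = -10.30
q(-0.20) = -0.68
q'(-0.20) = -2.20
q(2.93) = 21.82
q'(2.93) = 16.58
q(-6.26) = 122.82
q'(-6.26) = -38.56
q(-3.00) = 29.00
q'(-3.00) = -19.00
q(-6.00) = 113.00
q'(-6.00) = -37.00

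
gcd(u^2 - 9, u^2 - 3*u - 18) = u + 3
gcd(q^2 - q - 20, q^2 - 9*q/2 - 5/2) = q - 5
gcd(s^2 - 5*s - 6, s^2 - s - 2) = s + 1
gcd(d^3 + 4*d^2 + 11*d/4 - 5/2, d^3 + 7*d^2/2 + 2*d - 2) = d^2 + 3*d/2 - 1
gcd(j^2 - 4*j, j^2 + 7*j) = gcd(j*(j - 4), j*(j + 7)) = j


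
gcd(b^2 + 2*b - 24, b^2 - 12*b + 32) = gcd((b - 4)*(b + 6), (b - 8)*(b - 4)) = b - 4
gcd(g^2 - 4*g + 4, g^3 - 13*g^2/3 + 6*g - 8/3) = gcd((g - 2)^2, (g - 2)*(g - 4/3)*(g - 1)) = g - 2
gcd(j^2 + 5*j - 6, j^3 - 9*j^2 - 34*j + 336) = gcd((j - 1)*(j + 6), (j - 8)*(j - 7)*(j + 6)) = j + 6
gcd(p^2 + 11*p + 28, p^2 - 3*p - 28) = p + 4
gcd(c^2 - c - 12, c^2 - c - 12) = c^2 - c - 12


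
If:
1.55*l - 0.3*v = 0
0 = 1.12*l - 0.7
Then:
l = 0.62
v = 3.23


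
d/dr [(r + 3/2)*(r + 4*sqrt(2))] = 2*r + 3/2 + 4*sqrt(2)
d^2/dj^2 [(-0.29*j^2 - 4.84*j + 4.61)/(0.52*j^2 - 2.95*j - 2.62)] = (1.11022302462516e-16*j^4 - 3.507192*j^3 + 5.10868799999999*j^2 - 81.994536*j + 163.633746)/(0.140608*j^6 - 2.39304*j^5 + 11.450556*j^4 - 1.55789500000001*j^3 - 57.693186*j^2 - 60.74994*j - 17.984728)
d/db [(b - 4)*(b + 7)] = 2*b + 3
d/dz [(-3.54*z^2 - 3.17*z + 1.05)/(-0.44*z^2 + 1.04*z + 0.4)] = (-5.0764*z^2 - 1.908*z - 2.36)/(0.1936*z^4 - 0.9152*z^3 + 0.7296*z^2 + 0.832*z + 0.16)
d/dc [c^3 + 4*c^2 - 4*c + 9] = 3*c^2 + 8*c - 4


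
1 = 1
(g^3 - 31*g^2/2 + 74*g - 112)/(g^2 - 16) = (g^2 - 23*g/2 + 28)/(g + 4)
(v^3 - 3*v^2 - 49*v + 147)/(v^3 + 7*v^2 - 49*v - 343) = (v - 3)/(v + 7)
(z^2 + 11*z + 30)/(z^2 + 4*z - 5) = (z + 6)/(z - 1)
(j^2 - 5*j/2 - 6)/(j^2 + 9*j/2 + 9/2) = (j - 4)/(j + 3)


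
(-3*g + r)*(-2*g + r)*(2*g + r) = 12*g^3 - 4*g^2*r - 3*g*r^2 + r^3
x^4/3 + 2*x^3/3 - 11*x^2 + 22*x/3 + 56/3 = (x/3 + 1/3)*(x - 4)*(x - 2)*(x + 7)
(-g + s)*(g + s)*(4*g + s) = -4*g^3 - g^2*s + 4*g*s^2 + s^3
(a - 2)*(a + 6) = a^2 + 4*a - 12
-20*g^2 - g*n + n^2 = (-5*g + n)*(4*g + n)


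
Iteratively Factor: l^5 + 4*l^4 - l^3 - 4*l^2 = (l)*(l^4 + 4*l^3 - l^2 - 4*l) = l*(l - 1)*(l^3 + 5*l^2 + 4*l) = l*(l - 1)*(l + 1)*(l^2 + 4*l) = l*(l - 1)*(l + 1)*(l + 4)*(l)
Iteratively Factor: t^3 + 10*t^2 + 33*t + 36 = (t + 3)*(t^2 + 7*t + 12) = (t + 3)^2*(t + 4)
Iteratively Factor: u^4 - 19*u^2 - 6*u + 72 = (u + 3)*(u^3 - 3*u^2 - 10*u + 24) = (u - 2)*(u + 3)*(u^2 - u - 12) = (u - 4)*(u - 2)*(u + 3)*(u + 3)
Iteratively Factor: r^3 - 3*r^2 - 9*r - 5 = (r - 5)*(r^2 + 2*r + 1) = (r - 5)*(r + 1)*(r + 1)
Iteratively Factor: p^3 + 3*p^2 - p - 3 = (p + 3)*(p^2 - 1) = (p - 1)*(p + 3)*(p + 1)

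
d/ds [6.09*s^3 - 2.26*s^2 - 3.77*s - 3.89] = 18.27*s^2 - 4.52*s - 3.77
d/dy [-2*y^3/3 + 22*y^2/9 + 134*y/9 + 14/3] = -2*y^2 + 44*y/9 + 134/9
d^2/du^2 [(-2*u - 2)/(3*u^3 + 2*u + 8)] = 4*(-(u + 1)*(9*u^2 + 2)^2 + (9*u^2 + 9*u*(u + 1) + 2)*(3*u^3 + 2*u + 8))/(3*u^3 + 2*u + 8)^3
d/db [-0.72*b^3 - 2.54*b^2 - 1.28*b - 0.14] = -2.16*b^2 - 5.08*b - 1.28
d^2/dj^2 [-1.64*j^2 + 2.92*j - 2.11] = -3.28000000000000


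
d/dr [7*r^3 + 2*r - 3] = 21*r^2 + 2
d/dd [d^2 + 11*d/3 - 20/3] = 2*d + 11/3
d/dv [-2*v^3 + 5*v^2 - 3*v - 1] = -6*v^2 + 10*v - 3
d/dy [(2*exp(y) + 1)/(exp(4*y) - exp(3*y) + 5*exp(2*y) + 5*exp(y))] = (-6*exp(4*y) - 7*exp(2*y) - 10*exp(y) - 5)*exp(-y)/(exp(6*y) - 2*exp(5*y) + 11*exp(4*y) + 15*exp(2*y) + 50*exp(y) + 25)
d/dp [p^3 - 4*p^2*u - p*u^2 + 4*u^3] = 3*p^2 - 8*p*u - u^2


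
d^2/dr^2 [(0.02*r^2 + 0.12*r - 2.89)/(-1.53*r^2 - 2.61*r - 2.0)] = (5.55111512312578e-17*r^4 - 0.402084*r^3 + 40.958406*r^2 + 71.447022*r + 22.779938)/(3.581577*r^6 + 18.329247*r^5 + 45.312939*r^4 + 65.699181*r^3 + 59.2326*r^2 + 31.32*r + 8.0)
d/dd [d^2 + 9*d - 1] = 2*d + 9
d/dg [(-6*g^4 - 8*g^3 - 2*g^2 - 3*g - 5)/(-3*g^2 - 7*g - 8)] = (36*g^5 + 150*g^4 + 304*g^3 + 197*g^2 + 2*g - 11)/(9*g^4 + 42*g^3 + 97*g^2 + 112*g + 64)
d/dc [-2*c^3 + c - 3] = 1 - 6*c^2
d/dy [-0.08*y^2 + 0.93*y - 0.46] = 0.93 - 0.16*y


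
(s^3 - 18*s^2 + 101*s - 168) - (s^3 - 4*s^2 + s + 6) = -14*s^2 + 100*s - 174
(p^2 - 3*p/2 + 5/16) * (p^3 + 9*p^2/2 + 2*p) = p^5 + 3*p^4 - 71*p^3/16 - 51*p^2/32 + 5*p/8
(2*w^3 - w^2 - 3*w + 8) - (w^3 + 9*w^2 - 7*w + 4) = w^3 - 10*w^2 + 4*w + 4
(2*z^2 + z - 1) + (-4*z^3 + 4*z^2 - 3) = -4*z^3 + 6*z^2 + z - 4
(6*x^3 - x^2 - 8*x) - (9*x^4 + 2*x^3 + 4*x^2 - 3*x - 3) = -9*x^4 + 4*x^3 - 5*x^2 - 5*x + 3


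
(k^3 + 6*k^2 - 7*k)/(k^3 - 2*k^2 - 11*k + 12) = k*(k + 7)/(k^2 - k - 12)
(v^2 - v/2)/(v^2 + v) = (v - 1/2)/(v + 1)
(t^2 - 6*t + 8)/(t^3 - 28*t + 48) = 1/(t + 6)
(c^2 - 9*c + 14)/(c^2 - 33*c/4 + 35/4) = 4*(c - 2)/(4*c - 5)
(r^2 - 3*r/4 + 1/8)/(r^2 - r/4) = (r - 1/2)/r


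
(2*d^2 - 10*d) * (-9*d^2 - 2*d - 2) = -18*d^4 + 86*d^3 + 16*d^2 + 20*d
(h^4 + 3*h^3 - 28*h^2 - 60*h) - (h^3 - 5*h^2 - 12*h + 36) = h^4 + 2*h^3 - 23*h^2 - 48*h - 36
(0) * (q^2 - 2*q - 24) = 0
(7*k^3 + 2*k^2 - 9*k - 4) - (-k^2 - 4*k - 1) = 7*k^3 + 3*k^2 - 5*k - 3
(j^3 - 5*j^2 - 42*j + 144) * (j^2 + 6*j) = j^5 + j^4 - 72*j^3 - 108*j^2 + 864*j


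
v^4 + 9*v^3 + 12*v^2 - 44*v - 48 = (v - 2)*(v + 1)*(v + 4)*(v + 6)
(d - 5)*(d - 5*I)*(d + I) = d^3 - 5*d^2 - 4*I*d^2 + 5*d + 20*I*d - 25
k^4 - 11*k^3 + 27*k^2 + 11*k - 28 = (k - 7)*(k - 4)*(k - 1)*(k + 1)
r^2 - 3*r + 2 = (r - 2)*(r - 1)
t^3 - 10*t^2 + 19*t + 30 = (t - 6)*(t - 5)*(t + 1)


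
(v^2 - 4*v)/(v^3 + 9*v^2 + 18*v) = (v - 4)/(v^2 + 9*v + 18)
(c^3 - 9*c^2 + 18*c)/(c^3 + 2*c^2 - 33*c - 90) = c*(c - 3)/(c^2 + 8*c + 15)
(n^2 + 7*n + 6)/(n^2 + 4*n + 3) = (n + 6)/(n + 3)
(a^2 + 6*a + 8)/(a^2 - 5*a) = (a^2 + 6*a + 8)/(a*(a - 5))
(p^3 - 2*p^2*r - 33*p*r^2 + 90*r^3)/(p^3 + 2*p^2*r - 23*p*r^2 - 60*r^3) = (p^2 + 3*p*r - 18*r^2)/(p^2 + 7*p*r + 12*r^2)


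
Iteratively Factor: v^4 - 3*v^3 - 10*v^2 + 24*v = (v - 2)*(v^3 - v^2 - 12*v) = (v - 2)*(v + 3)*(v^2 - 4*v) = (v - 4)*(v - 2)*(v + 3)*(v)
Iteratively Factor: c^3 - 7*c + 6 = (c + 3)*(c^2 - 3*c + 2) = (c - 2)*(c + 3)*(c - 1)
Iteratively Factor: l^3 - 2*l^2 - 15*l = (l)*(l^2 - 2*l - 15) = l*(l - 5)*(l + 3)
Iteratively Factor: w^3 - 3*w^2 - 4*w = (w)*(w^2 - 3*w - 4) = w*(w - 4)*(w + 1)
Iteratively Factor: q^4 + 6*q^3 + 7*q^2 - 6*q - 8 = (q + 4)*(q^3 + 2*q^2 - q - 2) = (q + 2)*(q + 4)*(q^2 - 1) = (q + 1)*(q + 2)*(q + 4)*(q - 1)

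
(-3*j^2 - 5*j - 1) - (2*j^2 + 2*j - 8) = -5*j^2 - 7*j + 7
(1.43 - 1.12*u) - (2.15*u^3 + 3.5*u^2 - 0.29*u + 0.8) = -2.15*u^3 - 3.5*u^2 - 0.83*u + 0.63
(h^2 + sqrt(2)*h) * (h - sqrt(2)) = h^3 - 2*h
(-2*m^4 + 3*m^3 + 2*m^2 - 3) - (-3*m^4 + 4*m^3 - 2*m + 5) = m^4 - m^3 + 2*m^2 + 2*m - 8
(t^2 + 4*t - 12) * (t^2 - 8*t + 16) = t^4 - 4*t^3 - 28*t^2 + 160*t - 192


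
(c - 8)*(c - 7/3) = c^2 - 31*c/3 + 56/3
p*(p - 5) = p^2 - 5*p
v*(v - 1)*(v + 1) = v^3 - v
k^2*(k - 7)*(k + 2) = k^4 - 5*k^3 - 14*k^2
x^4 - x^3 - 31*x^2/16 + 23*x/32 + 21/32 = (x - 7/4)*(x - 3/4)*(x + 1/2)*(x + 1)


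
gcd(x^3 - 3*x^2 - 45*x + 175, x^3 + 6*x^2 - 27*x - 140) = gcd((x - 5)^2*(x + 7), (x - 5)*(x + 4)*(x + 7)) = x^2 + 2*x - 35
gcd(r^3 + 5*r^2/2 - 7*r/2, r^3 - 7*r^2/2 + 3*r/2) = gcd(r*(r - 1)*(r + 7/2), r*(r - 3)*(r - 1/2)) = r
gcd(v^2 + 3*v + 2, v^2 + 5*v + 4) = v + 1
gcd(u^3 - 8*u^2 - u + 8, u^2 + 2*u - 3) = u - 1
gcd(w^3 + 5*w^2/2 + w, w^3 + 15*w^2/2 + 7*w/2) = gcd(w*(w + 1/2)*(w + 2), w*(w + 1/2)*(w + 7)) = w^2 + w/2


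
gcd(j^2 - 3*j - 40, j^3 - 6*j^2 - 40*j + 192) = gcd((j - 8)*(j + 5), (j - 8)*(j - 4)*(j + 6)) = j - 8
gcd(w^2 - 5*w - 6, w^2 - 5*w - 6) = w^2 - 5*w - 6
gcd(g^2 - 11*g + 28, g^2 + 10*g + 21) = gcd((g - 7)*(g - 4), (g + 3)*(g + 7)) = 1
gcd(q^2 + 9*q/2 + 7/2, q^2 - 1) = q + 1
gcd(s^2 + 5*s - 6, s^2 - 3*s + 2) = s - 1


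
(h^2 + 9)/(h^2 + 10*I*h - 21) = (h - 3*I)/(h + 7*I)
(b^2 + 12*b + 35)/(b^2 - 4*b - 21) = (b^2 + 12*b + 35)/(b^2 - 4*b - 21)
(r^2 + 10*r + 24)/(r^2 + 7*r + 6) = (r + 4)/(r + 1)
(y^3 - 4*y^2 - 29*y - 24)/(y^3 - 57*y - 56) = (y + 3)/(y + 7)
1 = 1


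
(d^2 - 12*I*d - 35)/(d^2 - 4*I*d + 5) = (d - 7*I)/(d + I)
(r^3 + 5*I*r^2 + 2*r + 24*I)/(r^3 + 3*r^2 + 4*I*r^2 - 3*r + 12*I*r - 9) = (r^2 + 2*I*r + 8)/(r^2 + r*(3 + I) + 3*I)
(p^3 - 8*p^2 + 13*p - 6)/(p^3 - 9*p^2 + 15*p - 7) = (p - 6)/(p - 7)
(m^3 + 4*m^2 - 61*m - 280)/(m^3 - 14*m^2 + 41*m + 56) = (m^2 + 12*m + 35)/(m^2 - 6*m - 7)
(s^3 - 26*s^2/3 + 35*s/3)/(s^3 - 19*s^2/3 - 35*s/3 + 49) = s*(3*s - 5)/(3*s^2 + 2*s - 21)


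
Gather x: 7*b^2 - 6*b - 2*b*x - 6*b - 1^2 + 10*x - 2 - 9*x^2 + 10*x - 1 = 7*b^2 - 12*b - 9*x^2 + x*(20 - 2*b) - 4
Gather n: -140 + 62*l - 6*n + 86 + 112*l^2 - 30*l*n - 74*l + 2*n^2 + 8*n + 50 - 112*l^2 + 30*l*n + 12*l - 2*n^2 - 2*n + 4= 0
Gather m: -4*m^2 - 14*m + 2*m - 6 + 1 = -4*m^2 - 12*m - 5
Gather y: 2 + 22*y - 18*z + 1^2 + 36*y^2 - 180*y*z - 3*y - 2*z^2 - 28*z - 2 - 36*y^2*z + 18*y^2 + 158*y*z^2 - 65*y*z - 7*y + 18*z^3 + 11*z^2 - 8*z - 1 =y^2*(54 - 36*z) + y*(158*z^2 - 245*z + 12) + 18*z^3 + 9*z^2 - 54*z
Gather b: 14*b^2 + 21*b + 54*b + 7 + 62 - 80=14*b^2 + 75*b - 11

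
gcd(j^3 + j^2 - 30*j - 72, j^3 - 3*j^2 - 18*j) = j^2 - 3*j - 18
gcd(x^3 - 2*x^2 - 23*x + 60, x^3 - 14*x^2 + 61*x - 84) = x^2 - 7*x + 12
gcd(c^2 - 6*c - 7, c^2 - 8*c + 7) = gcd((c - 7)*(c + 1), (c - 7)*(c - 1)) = c - 7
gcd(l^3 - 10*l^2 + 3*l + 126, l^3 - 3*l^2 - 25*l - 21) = l^2 - 4*l - 21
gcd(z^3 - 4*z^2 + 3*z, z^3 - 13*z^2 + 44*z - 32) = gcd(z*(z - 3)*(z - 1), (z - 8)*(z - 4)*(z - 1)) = z - 1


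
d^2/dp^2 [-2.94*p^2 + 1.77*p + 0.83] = -5.88000000000000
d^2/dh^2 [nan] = 0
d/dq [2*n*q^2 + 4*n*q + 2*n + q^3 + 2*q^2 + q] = 4*n*q + 4*n + 3*q^2 + 4*q + 1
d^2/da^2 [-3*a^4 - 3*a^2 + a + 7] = -36*a^2 - 6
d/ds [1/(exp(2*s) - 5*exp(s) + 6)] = (5 - 2*exp(s))*exp(s)/(exp(2*s) - 5*exp(s) + 6)^2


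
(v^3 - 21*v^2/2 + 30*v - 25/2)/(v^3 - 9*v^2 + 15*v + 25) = (v - 1/2)/(v + 1)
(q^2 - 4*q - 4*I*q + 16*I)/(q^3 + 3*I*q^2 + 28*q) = (q - 4)/(q*(q + 7*I))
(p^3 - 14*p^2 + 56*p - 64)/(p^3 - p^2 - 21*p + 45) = (p^3 - 14*p^2 + 56*p - 64)/(p^3 - p^2 - 21*p + 45)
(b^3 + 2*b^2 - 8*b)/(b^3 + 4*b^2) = (b - 2)/b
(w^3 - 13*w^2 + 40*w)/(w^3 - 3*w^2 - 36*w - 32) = w*(w - 5)/(w^2 + 5*w + 4)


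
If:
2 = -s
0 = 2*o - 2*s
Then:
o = -2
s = -2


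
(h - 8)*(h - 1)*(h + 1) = h^3 - 8*h^2 - h + 8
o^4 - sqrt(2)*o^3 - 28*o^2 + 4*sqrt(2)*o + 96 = (o - 2)*(o + 2)*(o - 4*sqrt(2))*(o + 3*sqrt(2))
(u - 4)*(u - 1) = u^2 - 5*u + 4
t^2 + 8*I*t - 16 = (t + 4*I)^2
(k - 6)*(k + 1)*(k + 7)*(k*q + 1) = k^4*q + 2*k^3*q + k^3 - 41*k^2*q + 2*k^2 - 42*k*q - 41*k - 42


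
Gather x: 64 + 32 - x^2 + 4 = 100 - x^2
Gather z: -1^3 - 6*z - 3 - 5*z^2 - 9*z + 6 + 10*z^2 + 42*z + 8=5*z^2 + 27*z + 10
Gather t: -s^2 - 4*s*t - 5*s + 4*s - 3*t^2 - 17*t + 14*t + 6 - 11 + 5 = -s^2 - s - 3*t^2 + t*(-4*s - 3)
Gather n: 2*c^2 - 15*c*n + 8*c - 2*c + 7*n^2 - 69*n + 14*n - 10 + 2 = 2*c^2 + 6*c + 7*n^2 + n*(-15*c - 55) - 8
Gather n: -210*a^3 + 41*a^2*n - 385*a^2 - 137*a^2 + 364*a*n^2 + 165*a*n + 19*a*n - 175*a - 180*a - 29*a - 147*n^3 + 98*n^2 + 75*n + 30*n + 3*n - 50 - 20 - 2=-210*a^3 - 522*a^2 - 384*a - 147*n^3 + n^2*(364*a + 98) + n*(41*a^2 + 184*a + 108) - 72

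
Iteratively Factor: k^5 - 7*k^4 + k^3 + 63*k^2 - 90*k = (k - 5)*(k^4 - 2*k^3 - 9*k^2 + 18*k) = k*(k - 5)*(k^3 - 2*k^2 - 9*k + 18) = k*(k - 5)*(k + 3)*(k^2 - 5*k + 6) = k*(k - 5)*(k - 3)*(k + 3)*(k - 2)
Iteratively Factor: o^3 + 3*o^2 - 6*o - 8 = (o + 4)*(o^2 - o - 2) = (o - 2)*(o + 4)*(o + 1)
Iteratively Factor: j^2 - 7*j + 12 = (j - 3)*(j - 4)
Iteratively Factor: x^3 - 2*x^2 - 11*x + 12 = (x - 1)*(x^2 - x - 12) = (x - 4)*(x - 1)*(x + 3)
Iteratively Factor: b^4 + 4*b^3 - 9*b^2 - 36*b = (b + 4)*(b^3 - 9*b) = (b + 3)*(b + 4)*(b^2 - 3*b) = (b - 3)*(b + 3)*(b + 4)*(b)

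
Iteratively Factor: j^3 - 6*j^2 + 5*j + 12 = (j - 3)*(j^2 - 3*j - 4) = (j - 4)*(j - 3)*(j + 1)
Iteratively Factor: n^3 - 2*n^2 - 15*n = (n - 5)*(n^2 + 3*n) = n*(n - 5)*(n + 3)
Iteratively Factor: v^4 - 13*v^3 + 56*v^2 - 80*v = (v)*(v^3 - 13*v^2 + 56*v - 80) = v*(v - 4)*(v^2 - 9*v + 20) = v*(v - 5)*(v - 4)*(v - 4)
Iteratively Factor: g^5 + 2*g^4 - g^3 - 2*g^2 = (g + 1)*(g^4 + g^3 - 2*g^2) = (g - 1)*(g + 1)*(g^3 + 2*g^2) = (g - 1)*(g + 1)*(g + 2)*(g^2) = g*(g - 1)*(g + 1)*(g + 2)*(g)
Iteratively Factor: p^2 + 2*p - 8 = (p + 4)*(p - 2)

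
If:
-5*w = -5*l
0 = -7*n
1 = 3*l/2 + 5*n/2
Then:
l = 2/3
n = 0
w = 2/3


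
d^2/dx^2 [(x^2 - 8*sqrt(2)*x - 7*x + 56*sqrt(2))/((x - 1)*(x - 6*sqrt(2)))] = 4*(-3*x^3 - sqrt(2)*x^3 + 75*sqrt(2)*x^2 - 864*x - 21*sqrt(2)*x + 72 + 1735*sqrt(2))/(x^6 - 18*sqrt(2)*x^5 - 3*x^5 + 54*sqrt(2)*x^4 + 219*x^4 - 486*sqrt(2)*x^3 - 649*x^3 + 648*x^2 + 1314*sqrt(2)*x^2 - 1296*sqrt(2)*x - 216*x + 432*sqrt(2))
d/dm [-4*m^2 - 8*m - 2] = -8*m - 8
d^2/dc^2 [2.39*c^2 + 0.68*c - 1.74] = 4.78000000000000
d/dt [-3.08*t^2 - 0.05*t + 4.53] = -6.16*t - 0.05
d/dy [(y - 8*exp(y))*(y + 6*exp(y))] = -2*y*exp(y) + 2*y - 96*exp(2*y) - 2*exp(y)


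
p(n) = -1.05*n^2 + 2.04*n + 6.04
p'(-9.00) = 20.94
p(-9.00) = -97.37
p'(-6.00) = 14.64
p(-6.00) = -44.00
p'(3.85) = -6.04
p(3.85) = -1.67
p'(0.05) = 1.94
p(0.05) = 6.14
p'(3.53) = -5.37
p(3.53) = 0.16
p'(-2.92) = 8.17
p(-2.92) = -8.87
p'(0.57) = 0.84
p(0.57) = 6.86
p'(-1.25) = 4.66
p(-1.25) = 1.85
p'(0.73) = 0.51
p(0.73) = 6.97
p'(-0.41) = 2.90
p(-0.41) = 5.03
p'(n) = 2.04 - 2.1*n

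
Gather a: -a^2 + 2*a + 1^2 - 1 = -a^2 + 2*a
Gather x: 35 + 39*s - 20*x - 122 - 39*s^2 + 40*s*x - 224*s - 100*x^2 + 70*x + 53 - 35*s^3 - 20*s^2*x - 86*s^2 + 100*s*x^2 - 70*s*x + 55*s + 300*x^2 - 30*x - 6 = -35*s^3 - 125*s^2 - 130*s + x^2*(100*s + 200) + x*(-20*s^2 - 30*s + 20) - 40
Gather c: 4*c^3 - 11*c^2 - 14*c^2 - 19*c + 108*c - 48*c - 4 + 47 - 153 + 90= 4*c^3 - 25*c^2 + 41*c - 20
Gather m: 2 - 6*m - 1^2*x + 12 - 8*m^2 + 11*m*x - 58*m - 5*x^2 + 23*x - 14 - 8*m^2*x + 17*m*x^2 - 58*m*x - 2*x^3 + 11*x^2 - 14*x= m^2*(-8*x - 8) + m*(17*x^2 - 47*x - 64) - 2*x^3 + 6*x^2 + 8*x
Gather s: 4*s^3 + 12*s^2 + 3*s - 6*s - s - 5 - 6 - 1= 4*s^3 + 12*s^2 - 4*s - 12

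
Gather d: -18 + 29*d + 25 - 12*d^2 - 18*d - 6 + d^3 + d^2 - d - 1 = d^3 - 11*d^2 + 10*d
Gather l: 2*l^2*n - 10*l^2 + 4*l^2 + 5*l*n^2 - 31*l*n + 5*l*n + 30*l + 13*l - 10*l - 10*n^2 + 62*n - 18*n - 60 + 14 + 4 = l^2*(2*n - 6) + l*(5*n^2 - 26*n + 33) - 10*n^2 + 44*n - 42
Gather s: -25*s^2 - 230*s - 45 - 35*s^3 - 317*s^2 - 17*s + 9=-35*s^3 - 342*s^2 - 247*s - 36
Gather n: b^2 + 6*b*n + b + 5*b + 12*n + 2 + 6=b^2 + 6*b + n*(6*b + 12) + 8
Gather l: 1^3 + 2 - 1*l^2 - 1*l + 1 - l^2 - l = -2*l^2 - 2*l + 4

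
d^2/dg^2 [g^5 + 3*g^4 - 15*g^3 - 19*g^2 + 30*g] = 20*g^3 + 36*g^2 - 90*g - 38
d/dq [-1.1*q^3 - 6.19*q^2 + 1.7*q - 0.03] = -3.3*q^2 - 12.38*q + 1.7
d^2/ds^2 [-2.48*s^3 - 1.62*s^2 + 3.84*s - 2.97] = -14.88*s - 3.24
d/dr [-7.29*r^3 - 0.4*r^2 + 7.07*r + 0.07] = -21.87*r^2 - 0.8*r + 7.07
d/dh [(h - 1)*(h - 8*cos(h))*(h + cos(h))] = (1 - h)*(h - 8*cos(h))*(sin(h) - 1) + (h - 1)*(h + cos(h))*(8*sin(h) + 1) + (h - 8*cos(h))*(h + cos(h))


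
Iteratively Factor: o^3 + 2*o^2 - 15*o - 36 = (o - 4)*(o^2 + 6*o + 9) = (o - 4)*(o + 3)*(o + 3)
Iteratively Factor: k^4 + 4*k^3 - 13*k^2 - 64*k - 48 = (k - 4)*(k^3 + 8*k^2 + 19*k + 12) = (k - 4)*(k + 4)*(k^2 + 4*k + 3) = (k - 4)*(k + 3)*(k + 4)*(k + 1)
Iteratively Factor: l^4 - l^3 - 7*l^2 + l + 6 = (l + 1)*(l^3 - 2*l^2 - 5*l + 6) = (l + 1)*(l + 2)*(l^2 - 4*l + 3) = (l - 3)*(l + 1)*(l + 2)*(l - 1)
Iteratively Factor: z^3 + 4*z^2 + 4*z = (z + 2)*(z^2 + 2*z) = z*(z + 2)*(z + 2)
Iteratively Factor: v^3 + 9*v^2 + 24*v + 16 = (v + 4)*(v^2 + 5*v + 4) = (v + 1)*(v + 4)*(v + 4)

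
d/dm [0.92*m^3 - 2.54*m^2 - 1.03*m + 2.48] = 2.76*m^2 - 5.08*m - 1.03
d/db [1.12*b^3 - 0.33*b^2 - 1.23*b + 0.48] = 3.36*b^2 - 0.66*b - 1.23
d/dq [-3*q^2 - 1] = -6*q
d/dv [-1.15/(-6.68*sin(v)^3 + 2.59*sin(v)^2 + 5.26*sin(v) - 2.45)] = (-23.046*sin(v)^2 + 5.957*sin(v) + 6.049)*cos(v)/(6.68*sin(v)^3 - 2.59*sin(v)^2 - 5.26*sin(v) + 2.45)^2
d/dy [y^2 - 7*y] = 2*y - 7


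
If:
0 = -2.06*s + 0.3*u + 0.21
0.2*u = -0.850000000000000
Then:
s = -0.52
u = -4.25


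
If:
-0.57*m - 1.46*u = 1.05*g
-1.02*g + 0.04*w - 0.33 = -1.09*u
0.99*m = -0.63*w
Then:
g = 0.17229476678161*w - 0.182936553138171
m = -0.636363636363636*w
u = 0.124532717538755*w + 0.131563959448684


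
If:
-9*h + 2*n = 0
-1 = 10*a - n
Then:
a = n/10 - 1/10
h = 2*n/9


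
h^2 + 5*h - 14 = (h - 2)*(h + 7)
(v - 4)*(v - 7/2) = v^2 - 15*v/2 + 14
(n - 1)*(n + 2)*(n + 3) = n^3 + 4*n^2 + n - 6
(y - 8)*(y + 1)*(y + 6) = y^3 - y^2 - 50*y - 48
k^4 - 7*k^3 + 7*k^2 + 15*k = k*(k - 5)*(k - 3)*(k + 1)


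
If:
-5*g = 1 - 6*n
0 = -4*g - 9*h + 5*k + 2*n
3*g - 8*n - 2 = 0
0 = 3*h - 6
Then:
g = -10/11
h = 2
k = 171/55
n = -13/22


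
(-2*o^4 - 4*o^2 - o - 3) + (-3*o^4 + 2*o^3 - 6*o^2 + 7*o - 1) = -5*o^4 + 2*o^3 - 10*o^2 + 6*o - 4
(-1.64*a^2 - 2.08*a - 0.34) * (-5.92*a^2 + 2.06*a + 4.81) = 9.7088*a^4 + 8.9352*a^3 - 10.1604*a^2 - 10.7052*a - 1.6354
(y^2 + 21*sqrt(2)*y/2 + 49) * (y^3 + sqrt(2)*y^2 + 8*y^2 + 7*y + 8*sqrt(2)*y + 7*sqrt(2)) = y^5 + 8*y^4 + 23*sqrt(2)*y^4/2 + 77*y^3 + 92*sqrt(2)*y^3 + 259*sqrt(2)*y^2/2 + 560*y^2 + 490*y + 392*sqrt(2)*y + 343*sqrt(2)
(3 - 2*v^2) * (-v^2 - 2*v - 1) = 2*v^4 + 4*v^3 - v^2 - 6*v - 3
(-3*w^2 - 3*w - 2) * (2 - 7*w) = 21*w^3 + 15*w^2 + 8*w - 4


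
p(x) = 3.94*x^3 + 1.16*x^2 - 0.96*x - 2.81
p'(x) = 11.82*x^2 + 2.32*x - 0.96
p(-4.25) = -280.23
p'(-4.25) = 202.68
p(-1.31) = -8.42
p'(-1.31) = 16.29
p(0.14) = -2.91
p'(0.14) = -0.40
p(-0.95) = -4.23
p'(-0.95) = 7.50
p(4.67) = 419.28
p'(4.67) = 267.66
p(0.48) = -2.57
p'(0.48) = 2.88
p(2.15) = 39.65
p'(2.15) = 58.67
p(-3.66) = -176.93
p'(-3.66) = 148.88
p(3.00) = 111.13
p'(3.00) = 112.38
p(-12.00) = -6632.57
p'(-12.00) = 1673.28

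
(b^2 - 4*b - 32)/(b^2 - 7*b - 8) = (b + 4)/(b + 1)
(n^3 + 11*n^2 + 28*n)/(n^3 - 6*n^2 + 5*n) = (n^2 + 11*n + 28)/(n^2 - 6*n + 5)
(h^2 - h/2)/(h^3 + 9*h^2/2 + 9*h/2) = (2*h - 1)/(2*h^2 + 9*h + 9)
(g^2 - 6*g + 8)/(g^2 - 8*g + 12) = (g - 4)/(g - 6)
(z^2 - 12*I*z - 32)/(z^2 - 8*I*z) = (z - 4*I)/z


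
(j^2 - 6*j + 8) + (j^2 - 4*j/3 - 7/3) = 2*j^2 - 22*j/3 + 17/3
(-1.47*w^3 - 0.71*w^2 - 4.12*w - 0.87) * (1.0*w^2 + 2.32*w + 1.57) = -1.47*w^5 - 4.1204*w^4 - 8.0751*w^3 - 11.5431*w^2 - 8.4868*w - 1.3659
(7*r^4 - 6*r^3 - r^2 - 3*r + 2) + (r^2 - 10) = 7*r^4 - 6*r^3 - 3*r - 8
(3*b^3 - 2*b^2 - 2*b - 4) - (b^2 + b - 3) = 3*b^3 - 3*b^2 - 3*b - 1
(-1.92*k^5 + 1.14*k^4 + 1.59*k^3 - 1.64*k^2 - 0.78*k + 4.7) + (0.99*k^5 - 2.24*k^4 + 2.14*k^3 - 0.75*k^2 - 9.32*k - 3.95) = -0.93*k^5 - 1.1*k^4 + 3.73*k^3 - 2.39*k^2 - 10.1*k + 0.75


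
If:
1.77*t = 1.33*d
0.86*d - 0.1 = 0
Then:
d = 0.12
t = 0.09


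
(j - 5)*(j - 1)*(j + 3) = j^3 - 3*j^2 - 13*j + 15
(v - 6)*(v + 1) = v^2 - 5*v - 6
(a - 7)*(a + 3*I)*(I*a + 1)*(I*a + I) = -a^4 + 6*a^3 - 2*I*a^3 + 4*a^2 + 12*I*a^2 + 18*a + 14*I*a + 21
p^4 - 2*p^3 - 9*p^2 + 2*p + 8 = (p - 4)*(p - 1)*(p + 1)*(p + 2)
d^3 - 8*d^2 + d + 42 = (d - 7)*(d - 3)*(d + 2)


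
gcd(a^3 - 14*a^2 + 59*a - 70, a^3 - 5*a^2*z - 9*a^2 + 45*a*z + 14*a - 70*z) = a^2 - 9*a + 14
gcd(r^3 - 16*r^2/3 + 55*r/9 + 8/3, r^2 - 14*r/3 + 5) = r - 3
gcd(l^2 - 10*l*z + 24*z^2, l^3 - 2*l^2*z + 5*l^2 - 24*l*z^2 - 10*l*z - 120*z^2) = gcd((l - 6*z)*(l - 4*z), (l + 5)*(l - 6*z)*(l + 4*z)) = -l + 6*z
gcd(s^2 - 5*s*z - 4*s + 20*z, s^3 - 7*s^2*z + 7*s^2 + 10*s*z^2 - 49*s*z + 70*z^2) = -s + 5*z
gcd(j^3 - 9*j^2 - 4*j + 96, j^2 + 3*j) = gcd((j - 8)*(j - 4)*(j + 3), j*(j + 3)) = j + 3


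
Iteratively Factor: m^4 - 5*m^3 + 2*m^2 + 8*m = (m - 4)*(m^3 - m^2 - 2*m) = (m - 4)*(m - 2)*(m^2 + m) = m*(m - 4)*(m - 2)*(m + 1)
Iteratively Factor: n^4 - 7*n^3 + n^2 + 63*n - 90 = (n - 3)*(n^3 - 4*n^2 - 11*n + 30) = (n - 3)*(n - 2)*(n^2 - 2*n - 15) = (n - 5)*(n - 3)*(n - 2)*(n + 3)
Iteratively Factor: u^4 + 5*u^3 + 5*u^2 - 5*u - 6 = (u + 1)*(u^3 + 4*u^2 + u - 6) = (u + 1)*(u + 3)*(u^2 + u - 2) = (u + 1)*(u + 2)*(u + 3)*(u - 1)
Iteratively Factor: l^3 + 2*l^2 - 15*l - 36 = (l - 4)*(l^2 + 6*l + 9) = (l - 4)*(l + 3)*(l + 3)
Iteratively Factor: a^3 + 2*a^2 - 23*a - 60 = (a - 5)*(a^2 + 7*a + 12) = (a - 5)*(a + 4)*(a + 3)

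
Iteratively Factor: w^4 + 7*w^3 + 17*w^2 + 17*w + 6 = (w + 3)*(w^3 + 4*w^2 + 5*w + 2) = (w + 1)*(w + 3)*(w^2 + 3*w + 2) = (w + 1)^2*(w + 3)*(w + 2)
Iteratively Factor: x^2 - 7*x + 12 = (x - 4)*(x - 3)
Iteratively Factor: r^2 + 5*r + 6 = (r + 3)*(r + 2)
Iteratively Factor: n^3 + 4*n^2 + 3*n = (n)*(n^2 + 4*n + 3) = n*(n + 1)*(n + 3)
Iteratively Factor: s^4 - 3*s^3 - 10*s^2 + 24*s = (s)*(s^3 - 3*s^2 - 10*s + 24) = s*(s - 2)*(s^2 - s - 12) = s*(s - 2)*(s + 3)*(s - 4)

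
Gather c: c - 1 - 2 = c - 3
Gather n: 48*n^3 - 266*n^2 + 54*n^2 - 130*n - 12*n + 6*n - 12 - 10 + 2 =48*n^3 - 212*n^2 - 136*n - 20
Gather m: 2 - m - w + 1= -m - w + 3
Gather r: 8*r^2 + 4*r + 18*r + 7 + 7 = 8*r^2 + 22*r + 14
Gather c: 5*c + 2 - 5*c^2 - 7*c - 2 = -5*c^2 - 2*c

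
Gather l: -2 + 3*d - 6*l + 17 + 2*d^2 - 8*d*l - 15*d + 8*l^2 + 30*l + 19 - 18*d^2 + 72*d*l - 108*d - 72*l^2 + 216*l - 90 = -16*d^2 - 120*d - 64*l^2 + l*(64*d + 240) - 56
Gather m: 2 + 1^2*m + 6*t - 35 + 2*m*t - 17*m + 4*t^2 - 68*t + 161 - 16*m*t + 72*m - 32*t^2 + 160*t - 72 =m*(56 - 14*t) - 28*t^2 + 98*t + 56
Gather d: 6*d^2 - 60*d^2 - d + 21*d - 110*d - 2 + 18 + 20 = -54*d^2 - 90*d + 36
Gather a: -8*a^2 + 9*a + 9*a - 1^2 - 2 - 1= -8*a^2 + 18*a - 4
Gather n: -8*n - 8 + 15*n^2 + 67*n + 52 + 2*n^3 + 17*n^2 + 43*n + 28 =2*n^3 + 32*n^2 + 102*n + 72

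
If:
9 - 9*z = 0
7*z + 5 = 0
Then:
No Solution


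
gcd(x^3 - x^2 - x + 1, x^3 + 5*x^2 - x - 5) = x^2 - 1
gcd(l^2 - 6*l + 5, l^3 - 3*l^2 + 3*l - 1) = l - 1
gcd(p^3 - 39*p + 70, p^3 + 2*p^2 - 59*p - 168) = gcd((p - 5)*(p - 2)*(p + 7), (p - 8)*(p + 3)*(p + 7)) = p + 7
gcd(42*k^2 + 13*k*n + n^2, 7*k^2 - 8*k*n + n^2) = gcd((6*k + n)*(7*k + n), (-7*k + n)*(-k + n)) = 1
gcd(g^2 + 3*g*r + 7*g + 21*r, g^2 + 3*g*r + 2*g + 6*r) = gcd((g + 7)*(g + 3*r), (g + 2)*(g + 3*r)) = g + 3*r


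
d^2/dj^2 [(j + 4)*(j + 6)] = 2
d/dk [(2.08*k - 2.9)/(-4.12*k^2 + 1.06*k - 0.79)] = (8.5696*k^2 - 23.896*k + 1.4308)/(16.9744*k^4 - 8.7344*k^3 + 7.6332*k^2 - 1.6748*k + 0.6241)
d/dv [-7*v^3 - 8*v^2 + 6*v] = -21*v^2 - 16*v + 6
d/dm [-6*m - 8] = -6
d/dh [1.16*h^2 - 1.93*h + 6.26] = 2.32*h - 1.93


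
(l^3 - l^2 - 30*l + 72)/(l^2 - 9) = (l^2 + 2*l - 24)/(l + 3)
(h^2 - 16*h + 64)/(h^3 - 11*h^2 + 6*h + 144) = (h - 8)/(h^2 - 3*h - 18)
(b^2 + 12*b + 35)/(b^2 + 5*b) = (b + 7)/b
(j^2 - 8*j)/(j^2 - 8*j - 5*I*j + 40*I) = j/(j - 5*I)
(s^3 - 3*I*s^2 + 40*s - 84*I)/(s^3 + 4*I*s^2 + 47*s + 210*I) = (s - 2*I)/(s + 5*I)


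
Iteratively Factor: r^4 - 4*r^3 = (r - 4)*(r^3) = r*(r - 4)*(r^2) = r^2*(r - 4)*(r)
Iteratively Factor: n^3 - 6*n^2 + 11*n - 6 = (n - 3)*(n^2 - 3*n + 2) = (n - 3)*(n - 1)*(n - 2)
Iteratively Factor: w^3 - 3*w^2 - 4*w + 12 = (w + 2)*(w^2 - 5*w + 6) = (w - 2)*(w + 2)*(w - 3)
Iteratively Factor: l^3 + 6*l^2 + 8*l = (l + 4)*(l^2 + 2*l) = (l + 2)*(l + 4)*(l)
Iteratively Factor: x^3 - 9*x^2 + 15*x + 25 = (x - 5)*(x^2 - 4*x - 5) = (x - 5)*(x + 1)*(x - 5)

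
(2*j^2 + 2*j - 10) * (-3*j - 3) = -6*j^3 - 12*j^2 + 24*j + 30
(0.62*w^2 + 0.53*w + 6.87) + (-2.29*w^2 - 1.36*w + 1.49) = -1.67*w^2 - 0.83*w + 8.36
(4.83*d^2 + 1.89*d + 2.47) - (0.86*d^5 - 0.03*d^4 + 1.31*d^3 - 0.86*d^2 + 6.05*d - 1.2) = -0.86*d^5 + 0.03*d^4 - 1.31*d^3 + 5.69*d^2 - 4.16*d + 3.67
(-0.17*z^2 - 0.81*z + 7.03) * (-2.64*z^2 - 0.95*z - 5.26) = 0.4488*z^4 + 2.2999*z^3 - 16.8955*z^2 - 2.4179*z - 36.9778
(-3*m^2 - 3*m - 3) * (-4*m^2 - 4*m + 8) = 12*m^4 + 24*m^3 - 12*m - 24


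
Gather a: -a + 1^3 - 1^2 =-a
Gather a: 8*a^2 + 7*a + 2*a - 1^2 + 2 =8*a^2 + 9*a + 1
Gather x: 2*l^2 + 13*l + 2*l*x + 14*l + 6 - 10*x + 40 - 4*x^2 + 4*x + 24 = 2*l^2 + 27*l - 4*x^2 + x*(2*l - 6) + 70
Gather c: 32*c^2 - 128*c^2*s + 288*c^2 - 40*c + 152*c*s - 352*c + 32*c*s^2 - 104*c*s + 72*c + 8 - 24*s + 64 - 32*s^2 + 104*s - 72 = c^2*(320 - 128*s) + c*(32*s^2 + 48*s - 320) - 32*s^2 + 80*s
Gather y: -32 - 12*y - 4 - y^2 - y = -y^2 - 13*y - 36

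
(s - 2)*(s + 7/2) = s^2 + 3*s/2 - 7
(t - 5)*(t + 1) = t^2 - 4*t - 5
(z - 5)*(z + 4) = z^2 - z - 20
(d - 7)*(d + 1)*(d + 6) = d^3 - 43*d - 42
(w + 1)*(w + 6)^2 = w^3 + 13*w^2 + 48*w + 36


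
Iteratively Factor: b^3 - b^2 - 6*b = (b)*(b^2 - b - 6) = b*(b + 2)*(b - 3)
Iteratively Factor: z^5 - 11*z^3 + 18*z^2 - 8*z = (z)*(z^4 - 11*z^2 + 18*z - 8) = z*(z + 4)*(z^3 - 4*z^2 + 5*z - 2) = z*(z - 1)*(z + 4)*(z^2 - 3*z + 2) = z*(z - 2)*(z - 1)*(z + 4)*(z - 1)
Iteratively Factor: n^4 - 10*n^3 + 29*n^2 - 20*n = (n)*(n^3 - 10*n^2 + 29*n - 20) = n*(n - 4)*(n^2 - 6*n + 5) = n*(n - 4)*(n - 1)*(n - 5)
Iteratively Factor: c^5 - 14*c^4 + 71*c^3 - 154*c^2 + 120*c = (c - 4)*(c^4 - 10*c^3 + 31*c^2 - 30*c) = (c - 5)*(c - 4)*(c^3 - 5*c^2 + 6*c) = c*(c - 5)*(c - 4)*(c^2 - 5*c + 6) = c*(c - 5)*(c - 4)*(c - 3)*(c - 2)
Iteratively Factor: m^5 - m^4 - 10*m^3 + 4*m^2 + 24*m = (m)*(m^4 - m^3 - 10*m^2 + 4*m + 24) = m*(m + 2)*(m^3 - 3*m^2 - 4*m + 12) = m*(m - 3)*(m + 2)*(m^2 - 4) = m*(m - 3)*(m - 2)*(m + 2)*(m + 2)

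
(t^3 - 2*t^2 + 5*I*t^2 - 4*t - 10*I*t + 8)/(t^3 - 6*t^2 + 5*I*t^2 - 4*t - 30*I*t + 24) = (t - 2)/(t - 6)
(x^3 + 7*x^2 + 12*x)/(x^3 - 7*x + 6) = x*(x + 4)/(x^2 - 3*x + 2)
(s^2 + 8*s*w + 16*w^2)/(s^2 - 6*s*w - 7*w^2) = (s^2 + 8*s*w + 16*w^2)/(s^2 - 6*s*w - 7*w^2)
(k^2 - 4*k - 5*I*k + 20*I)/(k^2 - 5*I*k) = (k - 4)/k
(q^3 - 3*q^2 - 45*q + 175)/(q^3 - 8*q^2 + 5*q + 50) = (q + 7)/(q + 2)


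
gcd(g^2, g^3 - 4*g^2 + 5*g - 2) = 1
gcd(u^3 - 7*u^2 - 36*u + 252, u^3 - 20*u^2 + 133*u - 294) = u^2 - 13*u + 42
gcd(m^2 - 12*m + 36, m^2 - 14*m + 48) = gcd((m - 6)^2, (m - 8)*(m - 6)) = m - 6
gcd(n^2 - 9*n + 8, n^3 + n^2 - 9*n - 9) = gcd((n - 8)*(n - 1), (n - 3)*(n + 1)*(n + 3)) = 1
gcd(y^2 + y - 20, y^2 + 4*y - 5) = y + 5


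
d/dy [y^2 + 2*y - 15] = 2*y + 2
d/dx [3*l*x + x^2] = 3*l + 2*x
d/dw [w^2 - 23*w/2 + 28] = 2*w - 23/2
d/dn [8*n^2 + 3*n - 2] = 16*n + 3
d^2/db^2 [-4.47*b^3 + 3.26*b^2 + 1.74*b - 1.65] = 6.52 - 26.82*b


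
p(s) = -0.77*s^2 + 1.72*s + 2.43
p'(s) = 1.72 - 1.54*s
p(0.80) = 3.31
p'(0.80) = 0.49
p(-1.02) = -0.13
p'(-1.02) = 3.29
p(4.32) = -4.51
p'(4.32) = -4.93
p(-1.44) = -1.64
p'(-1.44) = 3.94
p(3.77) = -2.03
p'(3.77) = -4.09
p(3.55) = -1.17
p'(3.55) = -3.75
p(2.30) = 2.31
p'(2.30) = -1.82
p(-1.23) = -0.85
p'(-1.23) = 3.61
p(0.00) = 2.43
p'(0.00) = 1.72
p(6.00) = -14.97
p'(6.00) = -7.52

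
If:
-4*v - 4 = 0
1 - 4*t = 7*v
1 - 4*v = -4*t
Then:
No Solution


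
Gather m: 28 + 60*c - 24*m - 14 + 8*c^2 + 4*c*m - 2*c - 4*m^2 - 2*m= 8*c^2 + 58*c - 4*m^2 + m*(4*c - 26) + 14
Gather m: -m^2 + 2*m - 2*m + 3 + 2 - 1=4 - m^2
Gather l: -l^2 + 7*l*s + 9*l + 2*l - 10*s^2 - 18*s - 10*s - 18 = -l^2 + l*(7*s + 11) - 10*s^2 - 28*s - 18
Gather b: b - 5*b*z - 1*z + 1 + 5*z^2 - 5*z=b*(1 - 5*z) + 5*z^2 - 6*z + 1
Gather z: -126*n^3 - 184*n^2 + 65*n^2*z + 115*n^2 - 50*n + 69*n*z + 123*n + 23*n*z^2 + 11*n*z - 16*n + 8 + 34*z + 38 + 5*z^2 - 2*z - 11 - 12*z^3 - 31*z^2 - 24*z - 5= -126*n^3 - 69*n^2 + 57*n - 12*z^3 + z^2*(23*n - 26) + z*(65*n^2 + 80*n + 8) + 30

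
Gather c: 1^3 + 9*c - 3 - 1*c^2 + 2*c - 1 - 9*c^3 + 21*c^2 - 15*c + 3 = -9*c^3 + 20*c^2 - 4*c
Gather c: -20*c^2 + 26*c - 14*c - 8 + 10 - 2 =-20*c^2 + 12*c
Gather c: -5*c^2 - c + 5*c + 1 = -5*c^2 + 4*c + 1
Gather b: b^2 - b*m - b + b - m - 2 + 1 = b^2 - b*m - m - 1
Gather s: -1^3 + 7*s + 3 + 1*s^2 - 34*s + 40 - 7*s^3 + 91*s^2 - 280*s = -7*s^3 + 92*s^2 - 307*s + 42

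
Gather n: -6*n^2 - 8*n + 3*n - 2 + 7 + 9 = -6*n^2 - 5*n + 14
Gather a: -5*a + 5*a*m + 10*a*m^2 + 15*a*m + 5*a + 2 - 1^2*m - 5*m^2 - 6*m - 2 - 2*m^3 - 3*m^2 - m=a*(10*m^2 + 20*m) - 2*m^3 - 8*m^2 - 8*m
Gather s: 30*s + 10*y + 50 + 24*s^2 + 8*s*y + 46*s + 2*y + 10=24*s^2 + s*(8*y + 76) + 12*y + 60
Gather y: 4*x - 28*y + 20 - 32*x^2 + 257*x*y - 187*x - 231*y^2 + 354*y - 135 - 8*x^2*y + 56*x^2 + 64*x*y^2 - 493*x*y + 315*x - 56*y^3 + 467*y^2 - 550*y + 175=24*x^2 + 132*x - 56*y^3 + y^2*(64*x + 236) + y*(-8*x^2 - 236*x - 224) + 60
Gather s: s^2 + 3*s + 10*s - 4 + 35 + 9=s^2 + 13*s + 40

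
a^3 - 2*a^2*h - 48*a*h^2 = a*(a - 8*h)*(a + 6*h)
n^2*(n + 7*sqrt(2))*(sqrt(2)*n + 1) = sqrt(2)*n^4 + 15*n^3 + 7*sqrt(2)*n^2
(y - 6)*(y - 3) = y^2 - 9*y + 18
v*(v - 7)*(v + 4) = v^3 - 3*v^2 - 28*v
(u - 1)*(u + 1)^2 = u^3 + u^2 - u - 1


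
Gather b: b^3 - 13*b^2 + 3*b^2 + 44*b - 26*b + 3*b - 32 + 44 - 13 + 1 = b^3 - 10*b^2 + 21*b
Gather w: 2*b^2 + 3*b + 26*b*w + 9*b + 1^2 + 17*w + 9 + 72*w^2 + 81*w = 2*b^2 + 12*b + 72*w^2 + w*(26*b + 98) + 10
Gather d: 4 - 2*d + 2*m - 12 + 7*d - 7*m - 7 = 5*d - 5*m - 15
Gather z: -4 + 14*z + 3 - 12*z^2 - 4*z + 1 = -12*z^2 + 10*z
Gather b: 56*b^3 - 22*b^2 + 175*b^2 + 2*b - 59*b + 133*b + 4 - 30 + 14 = 56*b^3 + 153*b^2 + 76*b - 12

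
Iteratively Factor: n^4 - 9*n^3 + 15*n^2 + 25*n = (n - 5)*(n^3 - 4*n^2 - 5*n) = n*(n - 5)*(n^2 - 4*n - 5) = n*(n - 5)*(n + 1)*(n - 5)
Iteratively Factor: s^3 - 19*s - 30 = (s - 5)*(s^2 + 5*s + 6) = (s - 5)*(s + 2)*(s + 3)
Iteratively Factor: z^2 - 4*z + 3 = (z - 1)*(z - 3)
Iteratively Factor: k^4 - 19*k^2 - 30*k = (k)*(k^3 - 19*k - 30) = k*(k + 2)*(k^2 - 2*k - 15) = k*(k + 2)*(k + 3)*(k - 5)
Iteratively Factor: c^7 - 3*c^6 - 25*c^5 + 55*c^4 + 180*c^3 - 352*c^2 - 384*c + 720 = (c - 2)*(c^6 - c^5 - 27*c^4 + c^3 + 182*c^2 + 12*c - 360) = (c - 5)*(c - 2)*(c^5 + 4*c^4 - 7*c^3 - 34*c^2 + 12*c + 72) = (c - 5)*(c - 2)^2*(c^4 + 6*c^3 + 5*c^2 - 24*c - 36) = (c - 5)*(c - 2)^2*(c + 3)*(c^3 + 3*c^2 - 4*c - 12) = (c - 5)*(c - 2)^3*(c + 3)*(c^2 + 5*c + 6) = (c - 5)*(c - 2)^3*(c + 3)^2*(c + 2)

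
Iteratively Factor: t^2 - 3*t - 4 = (t - 4)*(t + 1)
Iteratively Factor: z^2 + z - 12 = (z - 3)*(z + 4)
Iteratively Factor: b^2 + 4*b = (b)*(b + 4)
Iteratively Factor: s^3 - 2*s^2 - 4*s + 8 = (s - 2)*(s^2 - 4) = (s - 2)*(s + 2)*(s - 2)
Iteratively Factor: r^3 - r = (r + 1)*(r^2 - r) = r*(r + 1)*(r - 1)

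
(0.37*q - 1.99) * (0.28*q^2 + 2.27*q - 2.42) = 0.1036*q^3 + 0.2827*q^2 - 5.4127*q + 4.8158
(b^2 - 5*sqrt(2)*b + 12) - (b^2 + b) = -5*sqrt(2)*b - b + 12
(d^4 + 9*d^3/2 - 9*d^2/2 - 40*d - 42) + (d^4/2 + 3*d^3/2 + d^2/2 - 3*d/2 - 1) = 3*d^4/2 + 6*d^3 - 4*d^2 - 83*d/2 - 43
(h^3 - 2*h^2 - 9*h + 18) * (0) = 0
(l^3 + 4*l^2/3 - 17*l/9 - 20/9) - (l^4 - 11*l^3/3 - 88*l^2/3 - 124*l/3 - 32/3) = -l^4 + 14*l^3/3 + 92*l^2/3 + 355*l/9 + 76/9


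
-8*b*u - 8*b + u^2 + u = (-8*b + u)*(u + 1)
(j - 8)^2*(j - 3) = j^3 - 19*j^2 + 112*j - 192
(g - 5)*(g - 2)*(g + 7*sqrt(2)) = g^3 - 7*g^2 + 7*sqrt(2)*g^2 - 49*sqrt(2)*g + 10*g + 70*sqrt(2)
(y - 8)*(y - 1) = y^2 - 9*y + 8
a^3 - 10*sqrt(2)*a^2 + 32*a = a*(a - 8*sqrt(2))*(a - 2*sqrt(2))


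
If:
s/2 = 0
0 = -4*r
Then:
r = 0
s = 0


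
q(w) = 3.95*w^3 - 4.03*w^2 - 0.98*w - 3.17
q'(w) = 11.85*w^2 - 8.06*w - 0.98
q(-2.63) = -100.32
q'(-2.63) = 102.18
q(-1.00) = -10.17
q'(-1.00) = 18.93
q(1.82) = 5.51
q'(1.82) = 23.60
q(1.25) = -2.98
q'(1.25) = 7.46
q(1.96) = 9.17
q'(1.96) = 28.75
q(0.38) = -3.91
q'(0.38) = -2.33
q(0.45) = -4.07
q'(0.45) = -2.21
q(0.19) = -3.47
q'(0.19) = -2.08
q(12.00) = 6230.35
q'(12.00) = 1608.70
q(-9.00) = -3200.33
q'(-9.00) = 1031.41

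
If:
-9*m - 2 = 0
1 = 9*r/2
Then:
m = -2/9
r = 2/9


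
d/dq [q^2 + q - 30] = 2*q + 1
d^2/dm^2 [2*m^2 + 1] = 4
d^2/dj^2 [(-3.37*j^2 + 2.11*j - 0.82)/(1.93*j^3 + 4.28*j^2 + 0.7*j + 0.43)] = (-25.105826*j^6 + 47.157234*j^5 + 95.240868*j^4 + 22.573702*j^3 - 80.573628*j^2 - 33.956676*j - 0.30179)/(7.189057*j^9 + 47.827716*j^8 + 113.885826*j^7 + 117.901553*j^6 + 62.617572*j^5 + 33.407916*j^4 + 9.143251*j^3 + 3.006216*j^2 + 0.38829*j + 0.079507)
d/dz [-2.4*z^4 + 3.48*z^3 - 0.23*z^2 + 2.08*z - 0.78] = -9.6*z^3 + 10.44*z^2 - 0.46*z + 2.08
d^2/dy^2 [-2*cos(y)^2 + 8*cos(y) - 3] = -8*cos(y) + 4*cos(2*y)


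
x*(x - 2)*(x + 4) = x^3 + 2*x^2 - 8*x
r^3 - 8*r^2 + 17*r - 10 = (r - 5)*(r - 2)*(r - 1)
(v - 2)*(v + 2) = v^2 - 4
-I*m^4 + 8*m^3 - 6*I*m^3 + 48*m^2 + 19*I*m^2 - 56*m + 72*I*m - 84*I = (m + 7)*(m + 2*I)*(m + 6*I)*(-I*m + I)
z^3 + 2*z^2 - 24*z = z*(z - 4)*(z + 6)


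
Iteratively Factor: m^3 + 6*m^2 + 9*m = (m)*(m^2 + 6*m + 9) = m*(m + 3)*(m + 3)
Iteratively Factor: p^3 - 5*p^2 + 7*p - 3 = (p - 1)*(p^2 - 4*p + 3) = (p - 3)*(p - 1)*(p - 1)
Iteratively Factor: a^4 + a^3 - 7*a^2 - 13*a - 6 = (a - 3)*(a^3 + 4*a^2 + 5*a + 2) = (a - 3)*(a + 2)*(a^2 + 2*a + 1) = (a - 3)*(a + 1)*(a + 2)*(a + 1)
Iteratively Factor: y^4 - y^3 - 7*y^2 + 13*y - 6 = (y - 2)*(y^3 + y^2 - 5*y + 3) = (y - 2)*(y - 1)*(y^2 + 2*y - 3) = (y - 2)*(y - 1)^2*(y + 3)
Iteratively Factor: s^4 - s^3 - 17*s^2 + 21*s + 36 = (s - 3)*(s^3 + 2*s^2 - 11*s - 12) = (s - 3)*(s + 4)*(s^2 - 2*s - 3) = (s - 3)^2*(s + 4)*(s + 1)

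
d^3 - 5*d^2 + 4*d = d*(d - 4)*(d - 1)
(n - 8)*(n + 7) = n^2 - n - 56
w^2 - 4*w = w*(w - 4)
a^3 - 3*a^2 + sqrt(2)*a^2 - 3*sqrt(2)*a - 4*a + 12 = (a - 3)*(a - sqrt(2))*(a + 2*sqrt(2))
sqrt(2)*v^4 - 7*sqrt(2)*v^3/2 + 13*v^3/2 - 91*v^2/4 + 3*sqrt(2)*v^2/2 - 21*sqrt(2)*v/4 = v*(v - 7/2)*(v + 3*sqrt(2))*(sqrt(2)*v + 1/2)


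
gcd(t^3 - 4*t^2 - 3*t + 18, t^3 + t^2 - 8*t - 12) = t^2 - t - 6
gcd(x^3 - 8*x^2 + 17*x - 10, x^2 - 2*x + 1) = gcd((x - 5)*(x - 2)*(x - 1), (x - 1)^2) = x - 1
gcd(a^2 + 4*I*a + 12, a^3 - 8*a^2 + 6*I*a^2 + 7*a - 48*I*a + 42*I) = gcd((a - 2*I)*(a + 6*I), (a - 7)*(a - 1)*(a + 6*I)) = a + 6*I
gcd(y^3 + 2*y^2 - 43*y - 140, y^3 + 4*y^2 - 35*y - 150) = y + 5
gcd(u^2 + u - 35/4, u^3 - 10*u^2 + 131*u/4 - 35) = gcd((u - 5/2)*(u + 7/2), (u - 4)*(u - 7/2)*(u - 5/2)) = u - 5/2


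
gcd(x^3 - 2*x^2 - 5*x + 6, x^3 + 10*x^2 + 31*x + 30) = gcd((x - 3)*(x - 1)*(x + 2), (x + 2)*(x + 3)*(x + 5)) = x + 2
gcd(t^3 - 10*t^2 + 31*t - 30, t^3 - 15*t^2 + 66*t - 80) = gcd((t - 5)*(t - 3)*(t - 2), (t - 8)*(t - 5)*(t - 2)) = t^2 - 7*t + 10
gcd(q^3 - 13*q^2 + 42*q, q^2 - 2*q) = q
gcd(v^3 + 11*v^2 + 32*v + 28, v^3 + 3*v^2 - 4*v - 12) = v + 2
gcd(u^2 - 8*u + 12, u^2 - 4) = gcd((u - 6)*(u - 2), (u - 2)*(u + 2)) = u - 2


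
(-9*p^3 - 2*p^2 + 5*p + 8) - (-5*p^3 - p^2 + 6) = -4*p^3 - p^2 + 5*p + 2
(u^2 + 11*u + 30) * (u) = u^3 + 11*u^2 + 30*u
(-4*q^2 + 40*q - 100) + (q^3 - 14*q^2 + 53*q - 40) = q^3 - 18*q^2 + 93*q - 140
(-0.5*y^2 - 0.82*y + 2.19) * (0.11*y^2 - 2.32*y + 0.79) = -0.055*y^4 + 1.0698*y^3 + 1.7483*y^2 - 5.7286*y + 1.7301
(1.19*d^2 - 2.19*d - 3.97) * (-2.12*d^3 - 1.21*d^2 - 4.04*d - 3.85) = -2.5228*d^5 + 3.2029*d^4 + 6.2587*d^3 + 9.0698*d^2 + 24.4703*d + 15.2845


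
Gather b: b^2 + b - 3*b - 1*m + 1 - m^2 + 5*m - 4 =b^2 - 2*b - m^2 + 4*m - 3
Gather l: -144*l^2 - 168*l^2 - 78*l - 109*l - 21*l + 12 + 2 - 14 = -312*l^2 - 208*l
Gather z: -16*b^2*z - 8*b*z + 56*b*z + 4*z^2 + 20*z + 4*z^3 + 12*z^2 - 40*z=4*z^3 + 16*z^2 + z*(-16*b^2 + 48*b - 20)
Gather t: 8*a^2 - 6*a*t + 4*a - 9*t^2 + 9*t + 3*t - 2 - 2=8*a^2 + 4*a - 9*t^2 + t*(12 - 6*a) - 4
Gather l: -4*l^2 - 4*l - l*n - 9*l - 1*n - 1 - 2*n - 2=-4*l^2 + l*(-n - 13) - 3*n - 3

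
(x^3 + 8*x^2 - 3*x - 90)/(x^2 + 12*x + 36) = (x^2 + 2*x - 15)/(x + 6)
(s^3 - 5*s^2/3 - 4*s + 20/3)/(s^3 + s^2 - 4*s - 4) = (s - 5/3)/(s + 1)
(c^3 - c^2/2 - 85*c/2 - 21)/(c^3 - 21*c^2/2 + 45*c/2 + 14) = (c + 6)/(c - 4)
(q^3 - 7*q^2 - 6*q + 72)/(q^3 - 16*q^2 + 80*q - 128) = (q^2 - 3*q - 18)/(q^2 - 12*q + 32)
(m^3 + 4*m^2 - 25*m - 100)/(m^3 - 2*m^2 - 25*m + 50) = (m + 4)/(m - 2)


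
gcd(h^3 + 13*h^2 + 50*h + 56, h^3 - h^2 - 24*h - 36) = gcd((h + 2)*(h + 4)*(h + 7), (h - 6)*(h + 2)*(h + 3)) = h + 2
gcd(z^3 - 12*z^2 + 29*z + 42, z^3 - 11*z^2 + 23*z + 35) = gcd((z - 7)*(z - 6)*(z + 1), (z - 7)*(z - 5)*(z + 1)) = z^2 - 6*z - 7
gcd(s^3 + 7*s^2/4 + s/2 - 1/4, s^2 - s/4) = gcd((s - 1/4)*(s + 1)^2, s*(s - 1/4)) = s - 1/4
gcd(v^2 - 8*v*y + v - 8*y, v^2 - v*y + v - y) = v + 1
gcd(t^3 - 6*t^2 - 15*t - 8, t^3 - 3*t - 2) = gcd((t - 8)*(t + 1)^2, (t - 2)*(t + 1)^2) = t^2 + 2*t + 1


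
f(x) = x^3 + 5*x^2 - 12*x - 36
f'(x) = 3*x^2 + 10*x - 12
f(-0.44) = -29.84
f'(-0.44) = -15.82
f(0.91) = -42.03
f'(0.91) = -0.42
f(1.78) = -35.88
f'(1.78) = 15.31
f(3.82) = 46.86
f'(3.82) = 69.98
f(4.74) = 125.95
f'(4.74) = 102.80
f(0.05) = -36.59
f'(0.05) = -11.49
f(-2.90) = 16.46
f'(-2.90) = -15.77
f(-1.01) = -19.81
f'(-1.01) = -19.04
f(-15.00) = -2106.00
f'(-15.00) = 513.00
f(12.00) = 2268.00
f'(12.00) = 540.00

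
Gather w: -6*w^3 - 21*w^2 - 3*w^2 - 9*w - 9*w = -6*w^3 - 24*w^2 - 18*w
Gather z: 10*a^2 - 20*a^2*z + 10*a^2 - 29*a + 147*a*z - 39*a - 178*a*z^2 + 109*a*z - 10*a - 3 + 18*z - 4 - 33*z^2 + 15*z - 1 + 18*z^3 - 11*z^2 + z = 20*a^2 - 78*a + 18*z^3 + z^2*(-178*a - 44) + z*(-20*a^2 + 256*a + 34) - 8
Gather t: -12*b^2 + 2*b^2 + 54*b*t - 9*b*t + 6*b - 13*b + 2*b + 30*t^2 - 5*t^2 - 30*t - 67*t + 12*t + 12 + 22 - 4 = -10*b^2 - 5*b + 25*t^2 + t*(45*b - 85) + 30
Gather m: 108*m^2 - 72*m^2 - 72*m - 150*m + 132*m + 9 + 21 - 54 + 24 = 36*m^2 - 90*m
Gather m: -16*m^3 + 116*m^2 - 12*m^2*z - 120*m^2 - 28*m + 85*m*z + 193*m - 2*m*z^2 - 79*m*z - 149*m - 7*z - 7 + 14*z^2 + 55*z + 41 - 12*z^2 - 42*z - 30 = -16*m^3 + m^2*(-12*z - 4) + m*(-2*z^2 + 6*z + 16) + 2*z^2 + 6*z + 4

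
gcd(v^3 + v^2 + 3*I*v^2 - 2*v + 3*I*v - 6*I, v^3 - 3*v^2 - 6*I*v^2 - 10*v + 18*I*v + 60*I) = v + 2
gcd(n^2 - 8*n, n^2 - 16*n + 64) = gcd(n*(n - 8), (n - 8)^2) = n - 8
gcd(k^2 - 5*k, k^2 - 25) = k - 5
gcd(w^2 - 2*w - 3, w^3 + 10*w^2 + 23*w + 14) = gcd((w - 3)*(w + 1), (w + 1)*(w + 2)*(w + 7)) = w + 1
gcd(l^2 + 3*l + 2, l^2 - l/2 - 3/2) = l + 1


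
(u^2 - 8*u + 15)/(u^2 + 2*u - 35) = (u - 3)/(u + 7)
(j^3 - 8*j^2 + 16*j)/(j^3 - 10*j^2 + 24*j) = (j - 4)/(j - 6)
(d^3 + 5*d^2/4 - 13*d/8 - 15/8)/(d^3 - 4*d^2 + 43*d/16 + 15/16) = 2*(2*d^2 + 5*d + 3)/(4*d^2 - 11*d - 3)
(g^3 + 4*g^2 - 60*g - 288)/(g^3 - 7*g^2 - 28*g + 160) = (g^2 + 12*g + 36)/(g^2 + g - 20)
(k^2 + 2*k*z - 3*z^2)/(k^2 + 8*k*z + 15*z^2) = (k - z)/(k + 5*z)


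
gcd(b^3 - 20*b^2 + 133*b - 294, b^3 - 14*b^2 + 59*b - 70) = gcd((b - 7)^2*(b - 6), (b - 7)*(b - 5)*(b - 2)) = b - 7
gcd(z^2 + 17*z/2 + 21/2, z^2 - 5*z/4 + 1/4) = 1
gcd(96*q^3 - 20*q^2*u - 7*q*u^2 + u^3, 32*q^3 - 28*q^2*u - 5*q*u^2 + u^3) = 32*q^2 + 4*q*u - u^2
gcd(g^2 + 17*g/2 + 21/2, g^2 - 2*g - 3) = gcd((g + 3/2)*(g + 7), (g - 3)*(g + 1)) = 1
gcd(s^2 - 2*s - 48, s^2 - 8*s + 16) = 1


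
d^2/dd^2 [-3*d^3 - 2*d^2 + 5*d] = -18*d - 4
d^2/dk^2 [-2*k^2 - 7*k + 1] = -4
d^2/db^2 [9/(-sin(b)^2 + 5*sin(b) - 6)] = 9*(4*sin(b)^4 - 15*sin(b)^3 - 5*sin(b)^2 + 60*sin(b) - 38)/(sin(b)^2 - 5*sin(b) + 6)^3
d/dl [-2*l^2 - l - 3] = -4*l - 1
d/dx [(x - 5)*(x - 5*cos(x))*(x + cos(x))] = (5 - x)*(x - 5*cos(x))*(sin(x) - 1) + (x - 5)*(x + cos(x))*(5*sin(x) + 1) + (x - 5*cos(x))*(x + cos(x))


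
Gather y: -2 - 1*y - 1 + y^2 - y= y^2 - 2*y - 3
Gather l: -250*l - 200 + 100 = -250*l - 100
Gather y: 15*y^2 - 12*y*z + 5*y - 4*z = 15*y^2 + y*(5 - 12*z) - 4*z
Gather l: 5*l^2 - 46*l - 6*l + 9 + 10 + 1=5*l^2 - 52*l + 20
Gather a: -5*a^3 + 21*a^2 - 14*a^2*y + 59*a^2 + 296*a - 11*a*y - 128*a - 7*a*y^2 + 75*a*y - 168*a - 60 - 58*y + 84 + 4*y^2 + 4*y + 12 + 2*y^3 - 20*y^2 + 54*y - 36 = -5*a^3 + a^2*(80 - 14*y) + a*(-7*y^2 + 64*y) + 2*y^3 - 16*y^2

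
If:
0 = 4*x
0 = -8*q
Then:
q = 0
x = 0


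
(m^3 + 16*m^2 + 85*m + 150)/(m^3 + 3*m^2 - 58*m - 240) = (m + 5)/(m - 8)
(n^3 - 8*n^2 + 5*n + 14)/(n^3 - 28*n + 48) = (n^2 - 6*n - 7)/(n^2 + 2*n - 24)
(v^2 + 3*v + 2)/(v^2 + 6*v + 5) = (v + 2)/(v + 5)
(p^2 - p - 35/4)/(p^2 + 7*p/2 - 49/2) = (p + 5/2)/(p + 7)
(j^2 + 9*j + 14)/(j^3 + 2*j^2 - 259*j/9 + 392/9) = 9*(j + 2)/(9*j^2 - 45*j + 56)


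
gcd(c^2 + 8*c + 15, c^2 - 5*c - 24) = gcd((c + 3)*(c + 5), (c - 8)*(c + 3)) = c + 3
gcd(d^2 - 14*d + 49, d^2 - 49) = d - 7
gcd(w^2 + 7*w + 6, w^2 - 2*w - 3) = w + 1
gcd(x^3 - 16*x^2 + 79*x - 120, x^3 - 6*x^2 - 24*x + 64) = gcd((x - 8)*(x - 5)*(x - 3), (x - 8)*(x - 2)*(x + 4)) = x - 8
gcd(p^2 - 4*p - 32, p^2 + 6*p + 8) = p + 4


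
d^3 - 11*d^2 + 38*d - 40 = (d - 5)*(d - 4)*(d - 2)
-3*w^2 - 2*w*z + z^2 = (-3*w + z)*(w + z)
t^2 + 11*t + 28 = (t + 4)*(t + 7)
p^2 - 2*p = p*(p - 2)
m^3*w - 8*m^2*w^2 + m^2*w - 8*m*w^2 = m*(m - 8*w)*(m*w + w)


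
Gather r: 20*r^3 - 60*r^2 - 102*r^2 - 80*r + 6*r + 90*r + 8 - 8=20*r^3 - 162*r^2 + 16*r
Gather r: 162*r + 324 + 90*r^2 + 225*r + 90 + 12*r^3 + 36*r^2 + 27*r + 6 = 12*r^3 + 126*r^2 + 414*r + 420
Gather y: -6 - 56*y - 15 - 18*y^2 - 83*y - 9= -18*y^2 - 139*y - 30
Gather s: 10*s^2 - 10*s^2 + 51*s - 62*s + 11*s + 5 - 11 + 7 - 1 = 0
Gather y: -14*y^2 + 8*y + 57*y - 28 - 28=-14*y^2 + 65*y - 56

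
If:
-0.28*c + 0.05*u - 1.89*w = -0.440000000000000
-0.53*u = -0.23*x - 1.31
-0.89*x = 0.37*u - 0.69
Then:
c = 1.99624127668309 - 6.75*w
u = 2.38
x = -0.21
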